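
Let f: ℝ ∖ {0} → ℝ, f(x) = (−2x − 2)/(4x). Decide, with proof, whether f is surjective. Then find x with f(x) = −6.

If f(x) = −1/2, cross-multiplying gives 4(−2x − 2) = −2(4x), which simplifies to −8 = 0 — false.  So −1/2 has no preimage and f is not surjective.
Solving f(x) = −6: cross-multiplying gives −2x − 2 = −6(4x), which rearranges to 22x = 2, so x = 1/11.

1/11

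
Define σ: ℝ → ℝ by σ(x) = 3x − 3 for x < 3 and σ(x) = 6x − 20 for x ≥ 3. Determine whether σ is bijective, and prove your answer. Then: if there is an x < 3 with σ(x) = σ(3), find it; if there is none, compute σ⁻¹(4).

1/3

Both pieces are strictly increasing (slopes 3 and 6), so each is injective on its own interval.
The left piece maps (−∞, 3) onto (−∞, 6); the right piece maps [3, ∞) onto [−2, ∞).
These images overlap. In particular σ(3) = −2 (right piece), and solving 3x − 3 = −2 on the left piece gives x = 1/3 < 3.
So σ(1/3) = σ(3) with 1/3 ≠ 3, and σ is not injective, hence not bijective. This x = 1/3 is the requested value below 3.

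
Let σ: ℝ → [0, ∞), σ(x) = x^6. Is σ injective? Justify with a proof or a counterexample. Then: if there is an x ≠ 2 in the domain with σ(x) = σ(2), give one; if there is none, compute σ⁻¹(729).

σ(2) = 64 = (−2)^6 = σ(−2) (since 6 is even), with 2 ≠ −2. So σ is not injective.
For the follow-up, such an x exists: taking x = −2 ∈ ℝ gives σ(−2) = 64 = σ(2) with −2 ≠ 2.

-2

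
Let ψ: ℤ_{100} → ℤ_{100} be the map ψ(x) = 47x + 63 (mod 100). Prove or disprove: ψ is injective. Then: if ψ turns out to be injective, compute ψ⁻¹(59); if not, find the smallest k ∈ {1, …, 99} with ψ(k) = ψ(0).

Suppose ψ(u) = ψ(v) in ℤ_{100}. Then 47u + 63 ≡ 47v + 63 (mod 100), therefore 47(u − v) ≡ 0 (mod 100).
Since gcd(47, 100) = 1, 47 is invertible modulo 100, hence u − v ≡ 0 (mod 100), i.e. u = v.
Hence ψ is injective.
We now compute 47⁻¹ mod 100 explicitly. Euclid's algorithm: 100 = 2·47 + 6, 47 = 7·6 + 5, 6 = 1·5 + 1; back-substituting gives 1 = 83·47 − 39·100, so 47⁻¹ ≡ 83 (mod 100).
Since ψ is injective, we find ψ⁻¹(59): we need 47x ≡ 59 − 63 ≡ 96 (mod 100). Using 47⁻¹ = 83: x ≡ 83·96 = 7968 = 79·100 + 68, so x = 68.
Check: ψ(68) = 47·68 + 63 = 3259 = 32·100 + 59 ≡ 59 (mod 100).

68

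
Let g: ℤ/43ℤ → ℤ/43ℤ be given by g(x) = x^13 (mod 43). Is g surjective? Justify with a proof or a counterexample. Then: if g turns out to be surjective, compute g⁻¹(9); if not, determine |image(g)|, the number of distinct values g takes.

Since 43 is prime, the nonzero elements of ℤ/43ℤ form a cyclic group of order 42.
As gcd(13, 42) = 1, raising to the 13th power is a bijection on this group: if u^13 ≡ v^13 then (uv^{−1})^13 = 1, and the only element of order dividing gcd(13, 42) = 1 is 1, so u = v.
With g(0) = 0 this makes g injective on all of ℤ/43ℤ, hence bijective (finite equal-size domain and codomain). In particular g is surjective.
Since g is surjective, we find the preimage of 9. The inverse of x ↦ x^13 on (ℤ/43ℤ)^× is x ↦ x^13, because 13·13 = 169 = 4·42 + 1 ≡ 1 (mod 42) and x^{42} = 1 for x ≠ 0 (Fermat). So g⁻¹(9) = 9^13 mod 43.
Repeated squaring mod 43: 9^1 ≡ 9, 9^2 ≡ 9² = 81 ≡ 38, 9^4 ≡ 38² = 1444 ≡ 25, 9^8 ≡ 25² = 625 ≡ 23. Since 13 = 8 + 4 + 1, 9^13 ≡ 23·25·9: 23·25 = 575 ≡ 16, then 16·9 = 144 ≡ 15. So 9^13 ≡ 15 (mod 43).
Hence g⁻¹(9) = 15.

15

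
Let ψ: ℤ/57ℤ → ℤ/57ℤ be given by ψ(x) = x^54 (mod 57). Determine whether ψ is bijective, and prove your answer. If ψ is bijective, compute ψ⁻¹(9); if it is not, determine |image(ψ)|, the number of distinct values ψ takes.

4

ψ(1) = 1^54 = 1.
ψ(2): Repeated squaring mod 57: 2^1 ≡ 2, 2^2 ≡ 2² = 4, 2^4 ≡ 4² = 16, 2^8 ≡ 16² = 256 ≡ 28, 2^16 ≡ 28² = 784 ≡ 43, 2^32 ≡ 43² = 1849 ≡ 25. Since 54 = 32 + 16 + 4 + 2, 2^54 ≡ 25·43·16·4: 25·43 = 1075 ≡ 49, then 49·16 = 784 ≡ 43, then 43·4 = 172 ≡ 1. So 2^54 ≡ 1 (mod 57).
So ψ(1) = ψ(2) = 1 while 1 ≠ 2, so ψ is not injective, hence not bijective.
Since ψ is not bijective, we determine |image(ψ)|. Computing x^54 mod 57 for each x (by repeated squaring, reducing mod 57 at every step), the values ψ(0), ψ(1), …, ψ(56) are: 0, 1, 1, 39, 1, 1, 39, 1, 1, 39, 1, 1, 39, 1, 1, 39, 1, 1, 39, 19, 1, 39, 1, 1, 39, 1, 1, 39, 1, 1, 39, 1, 1, 39, 1, 1, 39, 1, 19, 39, 1, 1, 39, 1, 1, 39, 1, 1, 39, 1, 1, 39, 1, 1, 39, 1, 1.
The distinct values are {0, 1, 19, 39}; there are 4 of them.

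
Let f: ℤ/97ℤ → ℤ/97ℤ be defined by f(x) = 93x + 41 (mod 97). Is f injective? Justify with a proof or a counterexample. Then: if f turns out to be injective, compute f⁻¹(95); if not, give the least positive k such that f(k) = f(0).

Suppose f(x_1) = f(x_2) in ℤ/97ℤ. Then 93x_1 + 41 ≡ 93x_2 + 41 (mod 97), thus 93(x_1 − x_2) ≡ 0 (mod 97).
Since gcd(93, 97) = 1, 93 is invertible modulo 97, hence x_1 − x_2 ≡ 0 (mod 97), i.e. x_1 = x_2.
Thus f is injective.
We now compute 93⁻¹ mod 97 explicitly. Euclid's algorithm: 97 = 1·93 + 4, 93 = 23·4 + 1; back-substituting gives 1 = 24·93 − 23·97, so 93⁻¹ ≡ 24 (mod 97).
Since f is injective, we find f⁻¹(95): we need 93x ≡ 95 − 41 ≡ 54 (mod 97). Using 93⁻¹ = 24: x ≡ 24·54 = 1296 = 13·97 + 35, so x = 35.
Check: f(35) = 93·35 + 41 = 3296 = 33·97 + 95 ≡ 95 (mod 97).

35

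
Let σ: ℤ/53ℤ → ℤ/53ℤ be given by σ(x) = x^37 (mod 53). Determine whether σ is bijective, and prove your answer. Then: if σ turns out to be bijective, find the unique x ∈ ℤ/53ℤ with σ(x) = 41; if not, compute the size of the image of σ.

20

Since 53 is prime, the nonzero elements of ℤ/53ℤ form a cyclic group of order 52.
As gcd(37, 52) = 1, raising to the 37th power is a bijection on this group: if x_1^37 ≡ x_2^37 then (x_1x_2^{−1})^37 = 1, and the only element of order dividing gcd(37, 52) = 1 is 1, so x_1 = x_2.
With σ(0) = 0 this makes σ injective on all of ℤ/53ℤ, hence bijective (finite equal-size domain and codomain). In particular σ is bijective.
Since σ is bijective, we find the preimage of 41. The inverse of x ↦ x^37 on (ℤ/53ℤ)^× is x ↦ x^45, because 37·45 = 1665 = 32·52 + 1 ≡ 1 (mod 52) and x^{52} = 1 for x ≠ 0 (Fermat). So σ⁻¹(41) = 41^45 mod 53.
Repeated squaring mod 53: 41^1 ≡ 41, 41^2 ≡ 41² = 1681 ≡ 38, 41^4 ≡ 38² = 1444 ≡ 13, 41^8 ≡ 13² = 169 ≡ 10, 41^16 ≡ 10² = 100 ≡ 47, 41^32 ≡ 47² = 2209 ≡ 36. Since 45 = 32 + 8 + 4 + 1, 41^45 ≡ 36·10·13·41: 36·10 = 360 ≡ 42, then 42·13 = 546 ≡ 16, then 16·41 = 656 ≡ 20. So 41^45 ≡ 20 (mod 53).
Hence σ⁻¹(41) = 20.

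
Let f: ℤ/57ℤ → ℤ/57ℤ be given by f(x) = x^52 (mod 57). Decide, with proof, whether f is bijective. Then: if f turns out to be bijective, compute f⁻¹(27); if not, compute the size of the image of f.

f(8): Repeated squaring mod 57: 8^1 ≡ 8, 8^2 ≡ 8² = 64 ≡ 7, 8^4 ≡ 7² = 49, 8^8 ≡ 49² = 2401 ≡ 7, 8^16 ≡ 7² = 49, 8^32 ≡ 49² = 2401 ≡ 7. Since 52 = 32 + 16 + 4, 8^52 ≡ 7·49·49: 7·49 = 343 ≡ 1, then 1·49 = 49. So 8^52 ≡ 49 (mod 57).
f(11): Repeated squaring mod 57: 11^1 ≡ 11, 11^2 ≡ 11² = 121 ≡ 7, 11^4 ≡ 7² = 49, 11^8 ≡ 49² = 2401 ≡ 7, 11^16 ≡ 7² = 49, 11^32 ≡ 49² = 2401 ≡ 7. Since 52 = 32 + 16 + 4, 11^52 ≡ 7·49·49: 7·49 = 343 ≡ 1, then 1·49 = 49. So 11^52 ≡ 49 (mod 57).
So f(8) = f(11) = 49 while 8 ≠ 11, so f is not injective, hence not bijective.
Since f is not bijective, we determine |image(f)|. Computing x^52 mod 57 for each x (by repeated squaring, reducing mod 57 at every step), the values f(0), f(1), …, f(56) are: 0, 1, 43, 36, 25, 16, 9, 7, 49, 42, 4, 49, 45, 28, 16, 6, 55, 43, 39, 19, 1, 24, 55, 25, 54, 28, 7, 30, 4, 4, 30, 7, 28, 54, 25, 55, 24, 1, 19, 39, 43, 55, 6, 16, 28, 45, 49, 4, 42, 49, 7, 9, 16, 25, 36, 43, 1.
The distinct values are {0, 1, 4, 6, 7, 9, 16, 19, 24, 25, 28, 30, 36, 39, 42, 43, 45, 49, 54, 55}; there are 20 of them.

20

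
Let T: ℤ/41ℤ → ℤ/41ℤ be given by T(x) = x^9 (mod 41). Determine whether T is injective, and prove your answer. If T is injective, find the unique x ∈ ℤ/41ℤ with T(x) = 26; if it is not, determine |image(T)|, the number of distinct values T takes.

Since 41 is prime, the nonzero elements of ℤ/41ℤ form a cyclic group of order 40.
As gcd(9, 40) = 1, raising to the 9th power is a bijection on this group: if x_1^9 ≡ x_2^9 then (x_1x_2^{−1})^9 = 1, and the only element of order dividing gcd(9, 40) = 1 is 1, so x_1 = x_2.
With T(0) = 0 this makes T injective on all of ℤ/41ℤ, hence bijective (finite equal-size domain and codomain). In particular T is injective.
Since T is injective, we find the preimage of 26. The inverse of x ↦ x^9 on (ℤ/41ℤ)^× is x ↦ x^9, because 9·9 = 81 = 2·40 + 1 ≡ 1 (mod 40) and x^{40} = 1 for x ≠ 0 (Fermat). So T⁻¹(26) = 26^9 mod 41.
Repeated squaring mod 41: 26^1 ≡ 26, 26^2 ≡ 26² = 676 ≡ 20, 26^4 ≡ 20² = 400 ≡ 31, 26^8 ≡ 31² = 961 ≡ 18. Since 9 = 8 + 1, 26^9 ≡ 18·26: 18·26 = 468 ≡ 17. So 26^9 ≡ 17 (mod 41).
Hence T⁻¹(26) = 17.

17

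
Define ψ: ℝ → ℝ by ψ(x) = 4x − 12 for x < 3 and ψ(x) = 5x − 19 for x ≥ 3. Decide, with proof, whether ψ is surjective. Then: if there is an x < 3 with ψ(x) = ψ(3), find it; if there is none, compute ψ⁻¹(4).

Both pieces are strictly increasing (slopes 4 and 5), so each is injective on its own interval.
The left piece maps (−∞, 3) onto (−∞, 0); the right piece maps [3, ∞) onto [−4, ∞).
The union (−∞, 0) ∪ [−4, ∞) covers ℝ, so ψ is surjective.
For the follow-up: the images overlap, so an x < 3 with ψ(x) = ψ(3) exists. ψ(3) = −4; solving 4x − 12 = −4 for x < 3 gives x = (−4 + 12)/4 = 2.

2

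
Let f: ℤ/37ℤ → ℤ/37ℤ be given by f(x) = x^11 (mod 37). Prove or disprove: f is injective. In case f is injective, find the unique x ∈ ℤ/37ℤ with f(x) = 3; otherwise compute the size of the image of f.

21

Since 37 is prime, the nonzero elements of ℤ/37ℤ form a cyclic group of order 36.
As gcd(11, 36) = 1, raising to the 11th power is a bijection on this group: if a^11 ≡ b^11 then (ab^{−1})^11 = 1, and the only element of order dividing gcd(11, 36) = 1 is 1, so a = b.
With f(0) = 0 this makes f injective on all of ℤ/37ℤ, hence bijective (finite equal-size domain and codomain). In particular f is injective.
Since f is injective, we find the preimage of 3. The inverse of x ↦ x^11 on (ℤ/37ℤ)^× is x ↦ x^23, because 11·23 = 253 = 7·36 + 1 ≡ 1 (mod 36) and x^{36} = 1 for x ≠ 0 (Fermat). So f⁻¹(3) = 3^23 mod 37.
Repeated squaring mod 37: 3^1 ≡ 3, 3^2 ≡ 3² = 9, 3^4 ≡ 9² = 81 ≡ 7, 3^8 ≡ 7² = 49 ≡ 12, 3^16 ≡ 12² = 144 ≡ 33. Since 23 = 16 + 4 + 2 + 1, 3^23 ≡ 33·7·9·3: 33·7 = 231 ≡ 9, then 9·9 = 81 ≡ 7, then 7·3 = 21. So 3^23 ≡ 21 (mod 37).
Hence f⁻¹(3) = 21.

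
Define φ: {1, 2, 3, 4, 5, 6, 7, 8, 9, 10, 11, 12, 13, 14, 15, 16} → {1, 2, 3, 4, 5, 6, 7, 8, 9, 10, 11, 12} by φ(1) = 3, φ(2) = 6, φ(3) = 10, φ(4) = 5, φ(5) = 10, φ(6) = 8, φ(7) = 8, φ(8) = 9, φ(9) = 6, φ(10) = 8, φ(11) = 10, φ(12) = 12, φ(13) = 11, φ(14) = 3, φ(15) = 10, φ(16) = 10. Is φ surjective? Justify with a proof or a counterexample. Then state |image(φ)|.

No element maps to 1, so φ is not surjective.
The image of φ is {3, 5, 6, 8, 9, 10, 11, 12}, which has 8 elements.

8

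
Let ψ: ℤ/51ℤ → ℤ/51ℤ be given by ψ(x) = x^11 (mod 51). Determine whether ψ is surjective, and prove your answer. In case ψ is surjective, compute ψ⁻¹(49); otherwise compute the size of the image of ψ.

43

Computing x^11 mod 51 for each x (by repeated squaring, reducing mod 51 at every step), the values ψ(0), ψ(1), …, ψ(50) are: 0, 1, 8, 24, 13, 11, 39, 31, 2, 15, 37, 29, 6, 4, 44, 9, 16, 17, 18, 25, 41, 30, 28, 5, 48, 19, 32, 3, 46, 23, 21, 10, 26, 33, 34, 35, 42, 7, 47, 45, 22, 14, 36, 49, 20, 12, 40, 38, 27, 43, 50.
Every element of ℤ/51ℤ appears exactly once in this list, so ψ is a bijection, and in particular surjective.
Since ψ is surjective, we read off the preimage of 49 from the same table: ψ(43) = 49, so ψ⁻¹(49) = 43.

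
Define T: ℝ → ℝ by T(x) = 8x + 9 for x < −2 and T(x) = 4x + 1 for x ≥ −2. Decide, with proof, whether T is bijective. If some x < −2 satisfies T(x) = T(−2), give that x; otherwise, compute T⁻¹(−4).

-5/4

Both pieces are strictly increasing (slopes 8 and 4), so each is injective on its own interval.
The left piece maps (−∞, −2) onto (−∞, −7); the right piece maps [−2, ∞) onto [−7, ∞).
Since −7 = −7, the images partition ℝ: T is injective and surjective, hence bijective.
Because the two images are disjoint, no x < −2 has T(x) = T(−2), so we compute T⁻¹(−4): −4 lies in [−7, ∞), so solve 4x + 1 = −4: x = (−4 − 1)/4 = −5/4.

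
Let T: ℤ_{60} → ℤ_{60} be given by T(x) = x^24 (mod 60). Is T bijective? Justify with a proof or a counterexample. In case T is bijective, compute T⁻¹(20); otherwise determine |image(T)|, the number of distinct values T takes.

8

T(2): Repeated squaring mod 60: 2^1 ≡ 2, 2^2 ≡ 2² = 4, 2^4 ≡ 4² = 16, 2^8 ≡ 16² = 256 ≡ 16, 2^16 ≡ 16² = 256 ≡ 16. Since 24 = 16 + 8, 2^24 ≡ 16·16: 16·16 = 256 ≡ 16. So 2^24 ≡ 16 (mod 60).
T(4): Repeated squaring mod 60: 4^1 ≡ 4, 4^2 ≡ 4² = 16, 4^4 ≡ 16² = 256 ≡ 16, 4^8 ≡ 16² = 256 ≡ 16, 4^16 ≡ 16² = 256 ≡ 16. Since 24 = 16 + 8, 4^24 ≡ 16·16: 16·16 = 256 ≡ 16. So 4^24 ≡ 16 (mod 60).
So T(2) = T(4) = 16 while 2 ≠ 4, hence T is not injective, hence not bijective.
Since T is not bijective, we determine |image(T)|. Computing x^24 mod 60 for each x (by repeated squaring, reducing mod 60 at every step), the values T(0), T(1), …, T(59) are: 0, 1, 16, 21, 16, 25, 36, 1, 16, 21, 40, 1, 36, 1, 16, 45, 16, 1, 36, 1, 40, 21, 16, 1, 36, 25, 16, 21, 16, 1, 0, 1, 16, 21, 16, 25, 36, 1, 16, 21, 40, 1, 36, 1, 16, 45, 16, 1, 36, 1, 40, 21, 16, 1, 36, 25, 16, 21, 16, 1.
The distinct values are {0, 1, 16, 21, 25, 36, 40, 45}; there are 8 of them.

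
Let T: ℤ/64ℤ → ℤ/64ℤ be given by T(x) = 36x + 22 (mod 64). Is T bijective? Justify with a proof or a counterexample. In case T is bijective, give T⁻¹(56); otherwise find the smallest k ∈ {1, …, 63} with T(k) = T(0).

We have gcd(36, 64) = 4 > 1. Taking a = 0 and b = 16: T(0) = 22 and T(16) = 36·16 + 22 = 598 ≡ 22 (mod 64).
So T(0) = T(16) while 0 ≠ 16, so T is not injective, hence not bijective.
Since T is not bijective, we find the least positive k with T(k) = T(0): this means 36k ≡ 0 (mod 64), i.e. 64 ∣ 36k. Since gcd(36, 64) = 4, dividing through by 4 this holds exactly when 16 ∣ 9k, and as gcd(9, 16) = 1, exactly when 16 ∣ k.
The smallest positive such k is 16.

16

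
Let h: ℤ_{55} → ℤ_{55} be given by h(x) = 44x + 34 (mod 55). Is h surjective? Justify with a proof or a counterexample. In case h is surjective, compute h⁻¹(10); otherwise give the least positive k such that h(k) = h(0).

5

Since gcd(44, 55) = 11, we have 44x ≡ 0 (mod 11) for all x, so h(x) ≡ 1 (mod 11).
But 0 ≢ 1 (mod 11), so 0 ∈ ℤ_{55} has no preimage. Therefore h is not surjective.
Since h is not surjective, we find the least positive k with h(k) = h(0): this means 44k ≡ 0 (mod 55), i.e. 55 ∣ 44k. Since gcd(44, 55) = 11, dividing through by 11 this holds exactly when 5 ∣ 4k, and as gcd(4, 5) = 1, exactly when 5 ∣ k.
The smallest positive such k is 5.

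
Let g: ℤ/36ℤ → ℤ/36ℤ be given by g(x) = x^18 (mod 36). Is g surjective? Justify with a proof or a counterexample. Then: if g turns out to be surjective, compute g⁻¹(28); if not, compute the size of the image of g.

g(2): Repeated squaring mod 36: 2^1 ≡ 2, 2^2 ≡ 2² = 4, 2^4 ≡ 4² = 16, 2^8 ≡ 16² = 256 ≡ 4, 2^16 ≡ 4² = 16. Since 18 = 16 + 2, 2^18 ≡ 16·4: 16·4 = 64 ≡ 28. So 2^18 ≡ 28 (mod 36).
g(4): Repeated squaring mod 36: 4^1 ≡ 4, 4^2 ≡ 4² = 16, 4^4 ≡ 16² = 256 ≡ 4, 4^8 ≡ 4² = 16, 4^16 ≡ 16² = 256 ≡ 4. Since 18 = 16 + 2, 4^18 ≡ 4·16: 4·16 = 64 ≡ 28. So 4^18 ≡ 28 (mod 36).
So g(2) = g(4) = 28 while 2 ≠ 4, so g is not injective.
A non-injective map from the 36-element set ℤ/36ℤ to itself takes at most 35 distinct values, so it cannot be surjective. Hence g is not surjective.
Since g is not surjective, we determine |image(g)|. Computing x^18 mod 36 for each x (by repeated squaring, reducing mod 36 at every step), the values g(0), g(1), …, g(35) are: 0, 1, 28, 9, 28, 1, 0, 1, 28, 9, 28, 1, 0, 1, 28, 9, 28, 1, 0, 1, 28, 9, 28, 1, 0, 1, 28, 9, 28, 1, 0, 1, 28, 9, 28, 1.
The distinct values are {0, 1, 9, 28}; there are 4 of them.

4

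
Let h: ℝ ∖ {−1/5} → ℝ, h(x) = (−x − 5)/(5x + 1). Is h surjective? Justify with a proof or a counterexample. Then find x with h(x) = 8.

If h(x) = −1/5, cross-multiplying gives 5(−x − 5) = −1(5x + 1), which simplifies to −25 = −1 — false.  So −1/5 has no preimage and h is not surjective.
Solving h(x) = 8: cross-multiplying gives −x − 5 = 8(5x + 1), which rearranges to −41x = 13, so x = −13/41.

-13/41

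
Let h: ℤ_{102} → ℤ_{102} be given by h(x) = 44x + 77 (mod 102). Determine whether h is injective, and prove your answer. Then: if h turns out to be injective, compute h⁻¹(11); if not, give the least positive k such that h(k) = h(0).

51

We have gcd(44, 102) = 2 > 1. Taking u = 0 and v = 51: h(0) = 77 and h(51) = 44·51 + 77 = 2321 ≡ 77 (mod 102).
So h(0) = h(51) while 0 ≠ 51, so h is not injective.
Since h is not injective, we find the least positive k with h(k) = h(0): this means 44k ≡ 0 (mod 102), i.e. 102 ∣ 44k. Since gcd(44, 102) = 2, dividing through by 2 this holds exactly when 51 ∣ 22k, and as gcd(22, 51) = 1, exactly when 51 ∣ k.
The smallest positive such k is 51.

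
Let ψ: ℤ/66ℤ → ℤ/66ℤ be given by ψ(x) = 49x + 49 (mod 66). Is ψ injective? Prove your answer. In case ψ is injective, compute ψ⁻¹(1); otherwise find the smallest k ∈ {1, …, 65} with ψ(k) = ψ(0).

30

If ψ(x_1) = ψ(x_2), then 49x_1 ≡ 49x_2 (mod 66). Because gcd(49, 66) = 1, we may cancel 49 to get x_1 ≡ x_2 (mod 66).
Therefore ψ is injective.
We now compute 49⁻¹ mod 66 explicitly. Euclid's algorithm: 66 = 1·49 + 17, 49 = 2·17 + 15, 17 = 1·15 + 2, 15 = 7·2 + 1; back-substituting gives 1 = 31·49 − 23·66, so 49⁻¹ ≡ 31 (mod 66).
Since ψ is injective, we compute ψ⁻¹(1): solve 49x + 49 ≡ 1 (mod 66), i.e. 49x ≡ 18 (mod 66).
Multiplying by 49⁻¹ = 31 gives x ≡ 31·18 = 558 = 8·66 + 30 ≡ 30 (mod 66).
Check: ψ(30) = 49·30 + 49 = 1519 = 23·66 + 1 ≡ 1 (mod 66).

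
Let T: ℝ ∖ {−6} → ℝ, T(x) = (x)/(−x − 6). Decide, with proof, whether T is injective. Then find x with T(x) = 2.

-4

Suppose T(a) = T(b). Cross-multiplying: (a)(−b − 6) = (b)(−a − 6).
Expanding both sides and cancelling the symmetric terms leaves −6·(a − b) = 0. Since −6 ≠ 0, a = b. Therefore T is injective.
Solving T(x) = 2: cross-multiplying gives x = 2(−x − 6), which rearranges to 3x = −12, so x = −4.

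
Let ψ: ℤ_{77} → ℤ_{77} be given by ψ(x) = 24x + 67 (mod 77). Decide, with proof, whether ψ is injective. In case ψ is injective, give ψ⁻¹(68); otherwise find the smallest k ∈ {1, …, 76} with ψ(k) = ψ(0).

61

Suppose ψ(x_1) = ψ(x_2) in ℤ_{77}. Then 24x_1 + 67 ≡ 24x_2 + 67 (mod 77), so 24(x_1 − x_2) ≡ 0 (mod 77).
Since gcd(24, 77) = 1, 24 is invertible modulo 77, thus x_1 − x_2 ≡ 0 (mod 77), i.e. x_1 = x_2.
Thus ψ is injective.
We now compute 24⁻¹ mod 77 explicitly. Euclid's algorithm: 77 = 3·24 + 5, 24 = 4·5 + 4, 5 = 1·4 + 1; back-substituting gives 1 = 61·24 − 19·77, so 24⁻¹ ≡ 61 (mod 77).
Since ψ is injective, we compute ψ⁻¹(68): solve 24x + 67 ≡ 68 (mod 77), i.e. 24x ≡ 1 (mod 77).
Multiplying by 24⁻¹ = 61 gives x ≡ 61·1 = 61 ≡ 61 (mod 77).
Check: ψ(61) = 24·61 + 67 = 1531 = 19·77 + 68 ≡ 68 (mod 77).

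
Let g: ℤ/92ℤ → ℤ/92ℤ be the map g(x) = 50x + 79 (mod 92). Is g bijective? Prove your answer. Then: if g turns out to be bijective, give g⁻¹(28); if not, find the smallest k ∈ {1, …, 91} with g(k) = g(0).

46

Recall that g is injective if g(s) = g(t) implies s = t.
We have gcd(50, 92) = 2 > 1. Taking s = 0 and t = 46: g(0) = 79 and g(46) = 50·46 + 79 = 2379 ≡ 79 (mod 92).
So g(0) = g(46) while 0 ≠ 46, thus g is not injective, hence not bijective.
Since g is not bijective, we find the least positive k with g(k) = g(0): this means 50k ≡ 0 (mod 92), i.e. 92 ∣ 50k. Since gcd(50, 92) = 2, dividing through by 2 this holds exactly when 46 ∣ 25k, and as gcd(25, 46) = 1, exactly when 46 ∣ k.
The smallest positive such k is 46.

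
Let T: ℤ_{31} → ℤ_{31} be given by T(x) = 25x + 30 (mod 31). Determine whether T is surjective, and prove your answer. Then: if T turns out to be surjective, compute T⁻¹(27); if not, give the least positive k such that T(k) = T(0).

Since gcd(25, 31) = 1, 25 is invertible modulo 31. Euclid's algorithm: 31 = 1·25 + 6, 25 = 4·6 + 1; back-substituting gives 1 = 5·25 − 4·31, so 25⁻¹ ≡ 5 (mod 31).
Then y ↦ 5(y − 30) is a two-sided inverse to T, so every y ∈ ℤ_{31} has a preimage.
So T is surjective.
Since T is surjective, we find T⁻¹(27): we need 25x ≡ 27 − 30 ≡ 28 (mod 31). Using 25⁻¹ = 5: x ≡ 5·28 = 140 = 4·31 + 16, so x = 16.
Check: T(16) = 25·16 + 30 = 430 = 13·31 + 27 ≡ 27 (mod 31).

16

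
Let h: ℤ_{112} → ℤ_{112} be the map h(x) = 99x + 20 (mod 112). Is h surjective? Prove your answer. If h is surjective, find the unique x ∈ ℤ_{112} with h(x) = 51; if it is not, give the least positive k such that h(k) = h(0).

Since gcd(99, 112) = 1, 99 is invertible modulo 112. Euclid's algorithm: 112 = 1·99 + 13, 99 = 7·13 + 8, 13 = 1·8 + 5, 8 = 1·5 + 3, 5 = 1·3 + 2, 3 = 1·2 + 1; back-substituting gives 1 = 43·99 − 38·112, so 99⁻¹ ≡ 43 (mod 112).
For any y ∈ ℤ_{112}, x = 43(y − 20) mod 112 satisfies h(x) = 99·43(y − 20) + 20 ≡ y (since 99·43 ≡ 1 mod 112). So every y has a preimage.
Hence h is surjective.
Since h is surjective, we compute h⁻¹(51): solve 99x + 20 ≡ 51 (mod 112), i.e. 99x ≡ 31 (mod 112).
Multiplying by 99⁻¹ = 43 gives x ≡ 43·31 = 1333 = 11·112 + 101 ≡ 101 (mod 112).
Check: h(101) = 99·101 + 20 = 10019 = 89·112 + 51 ≡ 51 (mod 112).

101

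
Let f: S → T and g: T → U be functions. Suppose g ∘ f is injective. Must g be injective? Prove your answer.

not injective

No. Take S = {0}, T = {0, 1, 2, 3}, U = {0, 1, 2, 3}, f(a) = a for each a ∈ S, and g(b) = 2 if b ∈ {2, 3} else g(b) = b.
Then g ∘ f = f is injective (S ⊂ T and f is the inclusion), but g(2) = g(3) = 2 with 2 ≠ 3, so g is not injective.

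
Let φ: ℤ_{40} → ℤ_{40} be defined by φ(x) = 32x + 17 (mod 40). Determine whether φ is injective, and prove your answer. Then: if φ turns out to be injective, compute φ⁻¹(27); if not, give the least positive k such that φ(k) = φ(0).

5

We have gcd(32, 40) = 8 > 1. Taking u = 0 and v = 5: φ(0) = 17 and φ(5) = 32·5 + 17 = 177 ≡ 17 (mod 40).
So φ(0) = φ(5) while 0 ≠ 5, hence φ is not injective.
Since φ is not injective, we find the least positive k with φ(k) = φ(0): this means 32k ≡ 0 (mod 40), i.e. 40 ∣ 32k. Since gcd(32, 40) = 8, dividing through by 8 this holds exactly when 5 ∣ 4k, and as gcd(4, 5) = 1, exactly when 5 ∣ k.
The smallest positive such k is 5.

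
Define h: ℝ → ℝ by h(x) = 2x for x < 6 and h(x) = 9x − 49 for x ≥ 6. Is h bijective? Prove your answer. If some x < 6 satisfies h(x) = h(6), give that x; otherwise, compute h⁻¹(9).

5/2

Both pieces are strictly increasing (slopes 2 and 9), so each is injective on its own interval.
The left piece maps (−∞, 6) onto (−∞, 12); the right piece maps [6, ∞) onto [5, ∞).
These images overlap. In particular h(6) = 5 (right piece), and solving 2x = 5 on the left piece gives x = 5/2 < 6.
So h(5/2) = h(6) with 5/2 ≠ 6, and h is not injective, hence not bijective. This x = 5/2 is the requested value below 6.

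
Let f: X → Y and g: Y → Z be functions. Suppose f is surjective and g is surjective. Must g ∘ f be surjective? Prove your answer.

surjective

Let c ∈ Z. Since g is surjective, there is b ∈ Y with g(b) = c. Since f is surjective, there is a ∈ X with f(a) = b.
Then (g ∘ f)(a) = g(b) = c. So g ∘ f is surjective.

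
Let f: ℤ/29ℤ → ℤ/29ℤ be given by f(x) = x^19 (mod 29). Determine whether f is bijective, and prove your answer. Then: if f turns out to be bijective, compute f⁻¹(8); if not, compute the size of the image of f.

Since 29 is prime, the nonzero elements of ℤ/29ℤ form a cyclic group of order 28.
As gcd(19, 28) = 1, raising to the 19th power is a bijection on this group: if u^19 ≡ v^19 then (uv^{−1})^19 = 1, and the only element of order dividing gcd(19, 28) = 1 is 1, so u = v.
With f(0) = 0 this makes f injective on all of ℤ/29ℤ, hence bijective (finite equal-size domain and codomain). In particular f is bijective.
Since f is bijective, we find the preimage of 8. The inverse of x ↦ x^19 on (ℤ/29ℤ)^× is x ↦ x^3, because 19·3 = 57 = 2·28 + 1 ≡ 1 (mod 28) and x^{28} = 1 for x ≠ 0 (Fermat). So f⁻¹(8) = 8^3 mod 29.
Repeated squaring mod 29: 8^1 ≡ 8, 8^2 ≡ 8² = 64 ≡ 6. Since 3 = 2 + 1, 8^3 ≡ 6·8: 6·8 = 48 ≡ 19. So 8^3 ≡ 19 (mod 29).
Hence f⁻¹(8) = 19.

19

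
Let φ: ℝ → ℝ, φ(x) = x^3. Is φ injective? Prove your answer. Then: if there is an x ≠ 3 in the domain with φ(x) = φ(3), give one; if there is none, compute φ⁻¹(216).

6

On ℝ, x ↦ x^3 is strictly increasing (since 3 is odd), so φ(u) = φ(v) forces u = v. So φ is injective.
Since x ↦ x^3 is strictly increasing on ℝ, it is injective there, so no x ≠ 3 in the domain has φ(x) = φ(3). We therefore compute φ⁻¹(216) = 216^{1/3} = 6 (indeed 6^3 = 216).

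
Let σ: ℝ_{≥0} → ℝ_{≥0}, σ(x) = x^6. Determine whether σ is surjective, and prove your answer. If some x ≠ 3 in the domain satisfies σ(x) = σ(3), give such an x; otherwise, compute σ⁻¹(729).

3

For any y ∈ ℝ_{≥0}, x = y^{1/6} ∈ ℝ_{≥0} gives σ(x) = y, so σ is surjective.
Since x ↦ x^6 is strictly increasing on ℝ_{≥0}, it is injective there, so no x ≠ 3 in the domain has σ(x) = σ(3). We therefore compute σ⁻¹(729) = 729^{1/6} = 3 (indeed 3^6 = 729).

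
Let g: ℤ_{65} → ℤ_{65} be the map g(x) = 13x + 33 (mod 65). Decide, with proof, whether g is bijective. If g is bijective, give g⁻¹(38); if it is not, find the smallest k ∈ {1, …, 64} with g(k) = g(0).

We have gcd(13, 65) = 13 > 1. Taking u = 0 and v = 5: g(0) = 33 and g(5) = 13·5 + 33 = 98 ≡ 33 (mod 65).
So g(0) = g(5) while 0 ≠ 5, so g is not injective, hence not bijective.
Since g is not bijective, we find the least positive k with g(k) = g(0): this means 13k ≡ 0 (mod 65), i.e. 65 ∣ 13k. Since gcd(13, 65) = 13, dividing through by 13 this holds exactly when 5 ∣ k.
The smallest positive such k is 5.

5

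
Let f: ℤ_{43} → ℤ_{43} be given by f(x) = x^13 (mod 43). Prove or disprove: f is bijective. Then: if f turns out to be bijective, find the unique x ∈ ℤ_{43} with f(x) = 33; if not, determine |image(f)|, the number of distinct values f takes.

Since 43 is prime, the nonzero elements of ℤ_{43} form a cyclic group of order 42.
As gcd(13, 42) = 1, raising to the 13th power is a bijection on this group: if u^13 ≡ v^13 then (uv^{−1})^13 = 1, and the only element of order dividing gcd(13, 42) = 1 is 1, so u = v.
With f(0) = 0 this makes f injective on all of ℤ_{43}, hence bijective (finite equal-size domain and codomain). In particular f is bijective.
Since f is bijective, we find the preimage of 33. The inverse of x ↦ x^13 on (ℤ_{43})^× is x ↦ x^13, because 13·13 = 169 = 4·42 + 1 ≡ 1 (mod 42) and x^{42} = 1 for x ≠ 0 (Fermat). So f⁻¹(33) = 33^13 mod 43.
Repeated squaring mod 43: 33^1 ≡ 33, 33^2 ≡ 33² = 1089 ≡ 14, 33^4 ≡ 14² = 196 ≡ 24, 33^8 ≡ 24² = 576 ≡ 17. Since 13 = 8 + 4 + 1, 33^13 ≡ 17·24·33: 17·24 = 408 ≡ 21, then 21·33 = 693 ≡ 5. So 33^13 ≡ 5 (mod 43).
Hence f⁻¹(33) = 5.

5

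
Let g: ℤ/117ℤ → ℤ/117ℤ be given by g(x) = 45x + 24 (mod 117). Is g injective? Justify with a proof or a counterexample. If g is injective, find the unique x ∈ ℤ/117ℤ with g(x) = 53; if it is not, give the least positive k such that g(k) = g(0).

13

We have gcd(45, 117) = 9 > 1. Taking u = 0 and v = 13: g(0) = 24 and g(13) = 45·13 + 24 = 609 ≡ 24 (mod 117).
So g(0) = g(13) while 0 ≠ 13, therefore g is not injective.
Since g is not injective, we find the least positive k with g(k) = g(0): this means 45k ≡ 0 (mod 117), i.e. 117 ∣ 45k. Since gcd(45, 117) = 9, dividing through by 9 this holds exactly when 13 ∣ 5k, and as gcd(5, 13) = 1, exactly when 13 ∣ k.
The smallest positive such k is 13.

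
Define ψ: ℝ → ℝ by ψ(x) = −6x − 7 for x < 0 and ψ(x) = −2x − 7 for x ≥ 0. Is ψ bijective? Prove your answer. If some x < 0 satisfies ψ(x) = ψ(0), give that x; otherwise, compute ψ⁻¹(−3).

Both pieces are strictly decreasing (slopes −6 and −2), so each is injective on its own interval.
The left piece maps (−∞, 0) onto (−7, ∞); the right piece maps [0, ∞) onto (−∞, −7].
Since −7 = −7, the images partition ℝ: ψ is injective and surjective, hence bijective.
Because the two images are disjoint, no x < 0 has ψ(x) = ψ(0), so we compute ψ⁻¹(−3): −3 lies in (−7, ∞), so solve −6x − 7 = −3: x = (−3 + 7)/(−6) = −2/3.

-2/3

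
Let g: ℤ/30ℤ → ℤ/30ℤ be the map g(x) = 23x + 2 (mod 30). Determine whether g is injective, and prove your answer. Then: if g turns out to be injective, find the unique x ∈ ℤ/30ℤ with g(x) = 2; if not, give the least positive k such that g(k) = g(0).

Suppose g(s) = g(t) in ℤ/30ℤ. Then 23s + 2 ≡ 23t + 2 (mod 30), so 23(s − t) ≡ 0 (mod 30).
Since gcd(23, 30) = 1, 23 is invertible modulo 30, hence s − t ≡ 0 (mod 30), i.e. s = t.
Thus g is injective.
We now compute 23⁻¹ mod 30 explicitly. Euclid's algorithm: 30 = 1·23 + 7, 23 = 3·7 + 2, 7 = 3·2 + 1; back-substituting gives 1 = 17·23 − 13·30, so 23⁻¹ ≡ 17 (mod 30).
Since g is injective, we find g⁻¹(2): we need 23x ≡ 2 − 2 ≡ 0 (mod 30). Using 23⁻¹ = 17: x ≡ 17·0 = 0, so x = 0.
Check: g(0) = 23·0 + 2 = 2 ≡ 2 (mod 30).

0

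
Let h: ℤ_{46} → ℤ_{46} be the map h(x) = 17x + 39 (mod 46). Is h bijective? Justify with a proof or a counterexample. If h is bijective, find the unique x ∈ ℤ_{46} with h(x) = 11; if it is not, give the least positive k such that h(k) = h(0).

Suppose h(a) = h(b) in ℤ_{46}. Then 17a + 39 ≡ 17b + 39 (mod 46), hence 17(a − b) ≡ 0 (mod 46).
Since gcd(17, 46) = 1, 17 is invertible modulo 46, therefore a − b ≡ 0 (mod 46), i.e. a = b.
We now compute 17⁻¹ mod 46 explicitly. Euclid's algorithm: 46 = 2·17 + 12, 17 = 1·12 + 5, 12 = 2·5 + 2, 5 = 2·2 + 1; back-substituting gives 1 = 19·17 − 7·46, so 17⁻¹ ≡ 19 (mod 46).
For any y ∈ ℤ_{46}, x = 19(y − 39) mod 46 satisfies h(x) = 17·19(y − 39) + 39 ≡ y (since 17·19 ≡ 1 mod 46). So every y has a preimage.
So h is bijective.
Since h is bijective, we find h⁻¹(11): we need 17x ≡ 11 − 39 ≡ 18 (mod 46). Using 17⁻¹ = 19: x ≡ 19·18 = 342 = 7·46 + 20, so x = 20.
Check: h(20) = 17·20 + 39 = 379 = 8·46 + 11 ≡ 11 (mod 46).

20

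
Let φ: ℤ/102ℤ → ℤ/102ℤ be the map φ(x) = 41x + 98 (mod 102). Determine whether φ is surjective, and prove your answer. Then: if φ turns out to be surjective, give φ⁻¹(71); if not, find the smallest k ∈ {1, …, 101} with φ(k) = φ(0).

69

Since gcd(41, 102) = 1, 41 is invertible modulo 102. Euclid's algorithm: 102 = 2·41 + 20, 41 = 2·20 + 1; back-substituting gives 1 = 5·41 − 2·102, so 41⁻¹ ≡ 5 (mod 102).
For any y ∈ ℤ/102ℤ, x = 5(y − 98) mod 102 satisfies φ(x) = 41·5(y − 98) + 98 ≡ y (since 41·5 ≡ 1 mod 102). So every y has a preimage.
So φ is surjective.
Since φ is surjective, we find φ⁻¹(71): we need 41x ≡ 71 − 98 ≡ 75 (mod 102). Using 41⁻¹ = 5: x ≡ 5·75 = 375 = 3·102 + 69, so x = 69.
Check: φ(69) = 41·69 + 98 = 2927 = 28·102 + 71 ≡ 71 (mod 102).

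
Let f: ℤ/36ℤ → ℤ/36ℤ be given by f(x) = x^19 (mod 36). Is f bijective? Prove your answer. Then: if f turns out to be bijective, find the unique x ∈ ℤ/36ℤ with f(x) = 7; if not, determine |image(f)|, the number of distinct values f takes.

f(0) = 0^19 = 0.
f(6): Repeated squaring mod 36: 6^1 ≡ 6, 6^2 ≡ 6² = 36 ≡ 0, 6^4 ≡ 0² = 0, 6^8 ≡ 0² = 0, 6^16 ≡ 0² = 0. Since 19 = 16 + 2 + 1, 6^19 ≡ 0·0·6: 0·0 = 0, then 0·6 = 0. So 6^19 ≡ 0 (mod 36).
So f(0) = f(6) = 0 while 0 ≠ 6, therefore f is not injective, hence not bijective.
Since f is not bijective, we determine |image(f)|. Computing x^19 mod 36 for each x (by repeated squaring, reducing mod 36 at every step), the values f(0), f(1), …, f(35) are: 0, 1, 20, 27, 4, 5, 0, 7, 8, 9, 28, 11, 0, 13, 32, 27, 16, 17, 0, 19, 20, 9, 4, 23, 0, 25, 8, 27, 28, 29, 0, 31, 32, 9, 16, 35.
The distinct values are {0, 1, 4, 5, 7, 8, 9, 11, 13, 16, 17, 19, 20, 23, 25, 27, 28, 29, 31, 32, 35}; there are 21 of them.

21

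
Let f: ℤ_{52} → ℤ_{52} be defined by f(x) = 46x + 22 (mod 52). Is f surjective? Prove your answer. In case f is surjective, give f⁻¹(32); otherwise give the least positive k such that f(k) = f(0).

Since gcd(46, 52) = 2, we have 46x ≡ 0 (mod 2) for all x, so f(x) ≡ 0 (mod 2).
But 1 ≢ 0 (mod 2), so 1 ∈ ℤ_{52} has no preimage. Therefore f is not surjective.
Since f is not surjective, we find the least positive k with f(k) = f(0): this means 46k ≡ 0 (mod 52), i.e. 52 ∣ 46k. Since gcd(46, 52) = 2, dividing through by 2 this holds exactly when 26 ∣ 23k, and as gcd(23, 26) = 1, exactly when 26 ∣ k.
The smallest positive such k is 26.

26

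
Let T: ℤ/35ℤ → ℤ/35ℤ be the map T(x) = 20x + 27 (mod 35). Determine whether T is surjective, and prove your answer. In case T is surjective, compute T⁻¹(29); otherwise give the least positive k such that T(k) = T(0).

Since gcd(20, 35) = 5, we have 20x ≡ 0 (mod 5) for all x, so T(x) ≡ 2 (mod 5).
But 0 ≢ 2 (mod 5), so 0 ∈ ℤ/35ℤ has no preimage. Therefore T is not surjective.
Since T is not surjective, we find the least positive k with T(k) = T(0): this means 20k ≡ 0 (mod 35), i.e. 35 ∣ 20k. Since gcd(20, 35) = 5, dividing through by 5 this holds exactly when 7 ∣ 4k, and as gcd(4, 7) = 1, exactly when 7 ∣ k.
The smallest positive such k is 7.

7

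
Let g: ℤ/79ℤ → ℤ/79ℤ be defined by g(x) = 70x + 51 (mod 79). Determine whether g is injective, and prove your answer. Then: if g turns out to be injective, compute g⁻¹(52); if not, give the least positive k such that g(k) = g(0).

35

If g(x_1) = g(x_2), then 70x_1 ≡ 70x_2 (mod 79). Because gcd(70, 79) = 1, we may cancel 70 to get x_1 ≡ x_2 (mod 79).
Therefore g is injective.
We now compute 70⁻¹ mod 79 explicitly. Euclid's algorithm: 79 = 1·70 + 9, 70 = 7·9 + 7, 9 = 1·7 + 2, 7 = 3·2 + 1; back-substituting gives 1 = 35·70 − 31·79, so 70⁻¹ ≡ 35 (mod 79).
Since g is injective, we compute g⁻¹(52): solve 70x + 51 ≡ 52 (mod 79), i.e. 70x ≡ 1 (mod 79).
Multiplying by 70⁻¹ = 35 gives x ≡ 35·1 = 35 ≡ 35 (mod 79).
Check: g(35) = 70·35 + 51 = 2501 = 31·79 + 52 ≡ 52 (mod 79).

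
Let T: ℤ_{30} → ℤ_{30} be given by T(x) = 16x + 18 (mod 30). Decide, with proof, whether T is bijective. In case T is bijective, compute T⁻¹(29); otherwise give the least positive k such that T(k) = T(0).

15

We have gcd(16, 30) = 2 > 1. Taking x_1 = 0 and x_2 = 15: T(0) = 18 and T(15) = 16·15 + 18 = 258 ≡ 18 (mod 30).
So T(0) = T(15) while 0 ≠ 15, so T is not injective, hence not bijective.
Since T is not bijective, we find the least positive k with T(k) = T(0): this means 16k ≡ 0 (mod 30), i.e. 30 ∣ 16k. Since gcd(16, 30) = 2, dividing through by 2 this holds exactly when 15 ∣ 8k, and as gcd(8, 15) = 1, exactly when 15 ∣ k.
The smallest positive such k is 15.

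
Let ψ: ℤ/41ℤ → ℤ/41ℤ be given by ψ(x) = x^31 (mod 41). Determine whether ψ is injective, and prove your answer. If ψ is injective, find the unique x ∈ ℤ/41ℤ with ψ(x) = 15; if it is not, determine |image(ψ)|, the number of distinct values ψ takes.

12

Since 41 is prime, the nonzero elements of ℤ/41ℤ form a cyclic group of order 40.
As gcd(31, 40) = 1, raising to the 31st power is a bijection on this group: if x_1^31 ≡ x_2^31 then (x_1x_2^{−1})^31 = 1, and the only element of order dividing gcd(31, 40) = 1 is 1, so x_1 = x_2.
With ψ(0) = 0 this makes ψ injective on all of ℤ/41ℤ, hence bijective (finite equal-size domain and codomain). In particular ψ is injective.
Since ψ is injective, we find the preimage of 15. The inverse of x ↦ x^31 on (ℤ/41ℤ)^× is x ↦ x^31, because 31·31 = 961 = 24·40 + 1 ≡ 1 (mod 40) and x^{40} = 1 for x ≠ 0 (Fermat). So ψ⁻¹(15) = 15^31 mod 41.
Repeated squaring mod 41: 15^1 ≡ 15, 15^2 ≡ 15² = 225 ≡ 20, 15^4 ≡ 20² = 400 ≡ 31, 15^8 ≡ 31² = 961 ≡ 18, 15^16 ≡ 18² = 324 ≡ 37. Since 31 = 16 + 8 + 4 + 2 + 1, 15^31 ≡ 37·18·31·20·15: 37·18 = 666 ≡ 10, then 10·31 = 310 ≡ 23, then 23·20 = 460 ≡ 9, then 9·15 = 135 ≡ 12. So 15^31 ≡ 12 (mod 41).
Hence ψ⁻¹(15) = 12.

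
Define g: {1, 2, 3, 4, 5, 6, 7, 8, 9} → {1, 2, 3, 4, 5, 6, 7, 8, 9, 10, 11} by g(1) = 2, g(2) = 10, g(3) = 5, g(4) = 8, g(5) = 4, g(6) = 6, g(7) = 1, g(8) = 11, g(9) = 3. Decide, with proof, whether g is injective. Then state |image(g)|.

9

The values g(1), …, g(9) are 2, 10, 5, 8, 4, 6, 1, 11, 3 — all distinct.
So g(u) = g(v) only when u = v, and g is injective.
The image of g is {1, 2, 3, 4, 5, 6, 8, 10, 11}, which has 9 elements.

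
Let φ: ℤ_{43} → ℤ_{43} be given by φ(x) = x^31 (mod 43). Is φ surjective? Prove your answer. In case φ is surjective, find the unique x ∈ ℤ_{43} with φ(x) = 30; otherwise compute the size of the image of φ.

Since 43 is prime, the nonzero elements of ℤ_{43} form a cyclic group of order 42.
As gcd(31, 42) = 1, raising to the 31st power is a bijection on this group: if u^31 ≡ v^31 then (uv^{−1})^31 = 1, and the only element of order dividing gcd(31, 42) = 1 is 1, so u = v.
With φ(0) = 0 this makes φ injective on all of ℤ_{43}, hence bijective (finite equal-size domain and codomain). In particular φ is surjective.
Since φ is surjective, we find the preimage of 30. The inverse of x ↦ x^31 on (ℤ_{43})^× is x ↦ x^19, because 31·19 = 589 = 14·42 + 1 ≡ 1 (mod 42) and x^{42} = 1 for x ≠ 0 (Fermat). So φ⁻¹(30) = 30^19 mod 43.
Repeated squaring mod 43: 30^1 ≡ 30, 30^2 ≡ 30² = 900 ≡ 40, 30^4 ≡ 40² = 1600 ≡ 9, 30^8 ≡ 9² = 81 ≡ 38, 30^16 ≡ 38² = 1444 ≡ 25. Since 19 = 16 + 2 + 1, 30^19 ≡ 25·40·30: 25·40 = 1000 ≡ 11, then 11·30 = 330 ≡ 29. So 30^19 ≡ 29 (mod 43).
Hence φ⁻¹(30) = 29.

29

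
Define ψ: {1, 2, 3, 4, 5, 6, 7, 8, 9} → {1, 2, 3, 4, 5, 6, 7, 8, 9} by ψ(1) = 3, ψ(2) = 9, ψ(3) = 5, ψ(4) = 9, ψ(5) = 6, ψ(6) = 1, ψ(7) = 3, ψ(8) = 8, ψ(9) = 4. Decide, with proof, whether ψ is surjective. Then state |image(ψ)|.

No element maps to 2, so ψ is not surjective.
The image of ψ is {1, 3, 4, 5, 6, 8, 9}, which has 7 elements.

7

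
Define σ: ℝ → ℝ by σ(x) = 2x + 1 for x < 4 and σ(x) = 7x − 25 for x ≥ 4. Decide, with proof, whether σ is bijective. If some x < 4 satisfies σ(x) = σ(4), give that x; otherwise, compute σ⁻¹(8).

Both pieces are strictly increasing (slopes 2 and 7), so each is injective on its own interval.
The left piece maps (−∞, 4) onto (−∞, 9); the right piece maps [4, ∞) onto [3, ∞).
These images overlap. In particular σ(4) = 3 (right piece), and solving 2x + 1 = 3 on the left piece gives x = 1 < 4.
So σ(1) = σ(4) with 1 ≠ 4, and σ is not injective, hence not bijective. This x = 1 is the requested value below 4.

1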